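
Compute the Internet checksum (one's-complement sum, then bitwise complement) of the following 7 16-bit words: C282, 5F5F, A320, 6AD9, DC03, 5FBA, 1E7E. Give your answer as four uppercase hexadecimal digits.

75E7

One's-complement addition (fold any carry out of bit 15 back into bit 0):
  0xC282 + 0x5F5F = 0x121E1 → wrap carry → 0x21E2
  0x21E2 + 0xA320 = 0x0C502
  0xC502 + 0x6AD9 = 0x12FDB → wrap carry → 0x2FDC
  0x2FDC + 0xDC03 = 0x10BDF → wrap carry → 0x0BE0
  0x0BE0 + 0x5FBA = 0x06B9A
  0x6B9A + 0x1E7E = 0x08A18
One's-complement sum = 0x8A18.
Checksum = ~0x8A18 & 0xFFFF = 0x75E7.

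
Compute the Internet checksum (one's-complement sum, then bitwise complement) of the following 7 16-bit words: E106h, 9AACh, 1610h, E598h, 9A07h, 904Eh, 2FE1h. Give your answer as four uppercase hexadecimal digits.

One's-complement addition (fold any carry out of bit 15 back into bit 0):
  0xE106 + 0x9AAC = 0x17BB2 → wrap carry → 0x7BB3
  0x7BB3 + 0x1610 = 0x091C3
  0x91C3 + 0xE598 = 0x1775B → wrap carry → 0x775C
  0x775C + 0x9A07 = 0x11163 → wrap carry → 0x1164
  0x1164 + 0x904E = 0x0A1B2
  0xA1B2 + 0x2FE1 = 0x0D193
One's-complement sum = 0xD193.
Checksum = ~0xD193 & 0xFFFF = 0x2E6C.

2E6C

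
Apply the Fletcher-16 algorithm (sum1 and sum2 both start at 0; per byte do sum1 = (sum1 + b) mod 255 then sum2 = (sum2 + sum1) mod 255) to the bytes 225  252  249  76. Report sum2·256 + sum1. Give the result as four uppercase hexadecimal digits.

Running sums (mod 255):
  after byte 0 (225): sum1=225, sum2=225
  after byte 1 (252): sum1=222, sum2=192
  after byte 2 (249): sum1=216, sum2=153
  after byte 3 (76): sum1=37, sum2=190
Checksum = sum2·256 + sum1 = 190·256 + 37 = 48677 = 0xBE25.

BE25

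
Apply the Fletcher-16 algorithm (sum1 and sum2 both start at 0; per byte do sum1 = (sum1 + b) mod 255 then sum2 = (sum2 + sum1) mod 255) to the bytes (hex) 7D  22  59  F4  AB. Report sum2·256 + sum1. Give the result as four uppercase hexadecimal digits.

9D99

Running sums (mod 255):
  after byte 0 (7D): sum1=125, sum2=125
  after byte 1 (22): sum1=159, sum2=29
  after byte 2 (59): sum1=248, sum2=22
  after byte 3 (F4): sum1=237, sum2=4
  after byte 4 (AB): sum1=153, sum2=157
Checksum = sum2·256 + sum1 = 157·256 + 153 = 40345 = 0x9D99.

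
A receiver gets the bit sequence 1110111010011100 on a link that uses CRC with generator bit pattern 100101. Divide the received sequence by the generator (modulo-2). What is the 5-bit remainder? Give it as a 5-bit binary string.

Modulo-2 division of 1110111010011100 by 100101:
  pos 0: 111011 XOR 100101 = 011110
  pos 1: 111101 XOR 100101 = 011000
  pos 2: 110000 XOR 100101 = 010101
  pos 3: 101011 XOR 100101 = 001110
  pos 5: 111000 XOR 100101 = 011101
  pos 6: 111011 XOR 100101 = 011110
  pos 7: 111101 XOR 100101 = 011000
  pos 8: 110001 XOR 100101 = 010100
  pos 9: 101000 XOR 100101 = 001101
Remainder = 11010 (nonzero — an error is detected).

11010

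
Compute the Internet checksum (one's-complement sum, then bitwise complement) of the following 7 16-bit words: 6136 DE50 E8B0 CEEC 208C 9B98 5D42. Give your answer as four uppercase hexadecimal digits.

One's-complement addition (fold any carry out of bit 15 back into bit 0):
  0x6136 + 0xDE50 = 0x13F86 → wrap carry → 0x3F87
  0x3F87 + 0xE8B0 = 0x12837 → wrap carry → 0x2838
  0x2838 + 0xCEEC = 0x0F724
  0xF724 + 0x208C = 0x117B0 → wrap carry → 0x17B1
  0x17B1 + 0x9B98 = 0x0B349
  0xB349 + 0x5D42 = 0x1108B → wrap carry → 0x108C
One's-complement sum = 0x108C.
Checksum = ~0x108C & 0xFFFF = 0xEF73.

EF73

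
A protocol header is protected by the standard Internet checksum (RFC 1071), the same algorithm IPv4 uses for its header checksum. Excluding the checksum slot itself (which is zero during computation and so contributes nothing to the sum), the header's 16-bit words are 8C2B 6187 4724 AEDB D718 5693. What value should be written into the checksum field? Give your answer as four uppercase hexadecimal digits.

One's-complement addition (fold any carry out of bit 15 back into bit 0):
  0x8C2B + 0x6187 = 0x0EDB2
  0xEDB2 + 0x4724 = 0x134D6 → wrap carry → 0x34D7
  0x34D7 + 0xAEDB = 0x0E3B2
  0xE3B2 + 0xD718 = 0x1BACA → wrap carry → 0xBACB
  0xBACB + 0x5693 = 0x1115E → wrap carry → 0x115F
One's-complement sum = 0x115F.
Checksum = ~0x115F & 0xFFFF = 0xEEA0.

EEA0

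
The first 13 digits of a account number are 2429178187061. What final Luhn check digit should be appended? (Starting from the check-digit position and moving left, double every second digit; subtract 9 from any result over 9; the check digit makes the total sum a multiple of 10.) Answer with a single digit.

Partial digits right→left: 1 6 0 7 8 1 8 7 1 9 2 4 2
Double every second digit counting from the check-digit position (so the 1st, 3rd, 5th, ... of the partial from the right).
  doubled (with −9 where >9): 2 0 7 7 2 4 4 → sum 26
  kept as-is: 6 7 1 7 9 4 → sum 34
Total = 26 + 34 = 60.
Check digit = (10 − (60 mod 10)) mod 10 = 0.

0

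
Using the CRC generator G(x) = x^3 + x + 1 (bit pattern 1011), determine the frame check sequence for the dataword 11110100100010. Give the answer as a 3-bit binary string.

Append 3 zeros: 11110100100010000. Divide by 1011 (XOR where the leading bit is 1):
  pos 0: 1111 XOR 1011 = 0100
  pos 1: 1000 XOR 1011 = 0011
  pos 3: 1110 XOR 1011 = 0101
  pos 4: 1010 XOR 1011 = 0001
  pos 7: 1100 XOR 1011 = 0111
  pos 8: 1110 XOR 1011 = 0101
  pos 9: 1011 XOR 1011 = 0000
Remainder (last 3 bits) = 000. This is the CRC / FCS.

000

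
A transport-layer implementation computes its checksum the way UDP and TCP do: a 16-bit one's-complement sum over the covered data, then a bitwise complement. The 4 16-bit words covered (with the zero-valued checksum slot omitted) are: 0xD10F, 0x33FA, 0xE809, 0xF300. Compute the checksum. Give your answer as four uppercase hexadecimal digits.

1FEB

One's-complement addition (fold any carry out of bit 15 back into bit 0):
  0xD10F + 0x33FA = 0x10509 → wrap carry → 0x050A
  0x050A + 0xE809 = 0x0ED13
  0xED13 + 0xF300 = 0x1E013 → wrap carry → 0xE014
One's-complement sum = 0xE014.
Checksum = ~0xE014 & 0xFFFF = 0x1FEB.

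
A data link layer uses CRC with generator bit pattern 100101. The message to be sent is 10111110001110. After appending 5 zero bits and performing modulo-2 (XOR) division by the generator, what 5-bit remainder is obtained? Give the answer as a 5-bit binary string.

11011

Append 5 zeros: 1011111000111000000. Divide by 100101 (XOR where the leading bit is 1):
  pos 0: 101111 XOR 100101 = 001010
  pos 2: 101010 XOR 100101 = 001111
  pos 4: 111100 XOR 100101 = 011001
  pos 5: 110011 XOR 100101 = 010110
  pos 6: 101101 XOR 100101 = 001000
  pos 8: 100010 XOR 100101 = 000111
  pos 11: 111000 XOR 100101 = 011101
  pos 12: 111010 XOR 100101 = 011111
  pos 13: 111110 XOR 100101 = 011011
Remainder (last 5 bits) = 11011. This is the CRC / FCS.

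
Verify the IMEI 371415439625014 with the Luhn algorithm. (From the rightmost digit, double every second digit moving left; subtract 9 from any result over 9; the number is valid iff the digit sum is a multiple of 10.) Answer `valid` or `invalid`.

From the right, keep odd positions and double even positions (subtract 9 from any doubled value over 9):
  doubled (positions 2,4,...): 2 1 3 6 1 8 5 → sum 26
  kept (positions 1,3,...): 4 0 2 9 4 1 1 3 → sum 24
Total = 50.
50 mod 10 = 0, so the number is valid.

valid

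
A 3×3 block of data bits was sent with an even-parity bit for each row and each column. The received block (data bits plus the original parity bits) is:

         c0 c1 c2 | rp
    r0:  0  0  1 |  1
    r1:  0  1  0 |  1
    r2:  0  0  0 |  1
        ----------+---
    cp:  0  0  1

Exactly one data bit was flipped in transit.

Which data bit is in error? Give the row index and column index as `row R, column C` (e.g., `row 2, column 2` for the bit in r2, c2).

Recompute each row's even parity and compare to rp:
  r0: data parity 1, sent rp 1 → ok
  r1: data parity 1, sent rp 1 → ok
  r2: data parity 0, sent rp 1 → mismatch
Recompute each column's even parity and compare to cp:
  c0: data parity 0, sent cp 0 → ok
  c1: data parity 1, sent cp 0 → mismatch
  c2: data parity 1, sent cp 1 → ok
Exactly one row (r2) and one column (c1) fail → the flipped bit is at their intersection.

row 2, column 1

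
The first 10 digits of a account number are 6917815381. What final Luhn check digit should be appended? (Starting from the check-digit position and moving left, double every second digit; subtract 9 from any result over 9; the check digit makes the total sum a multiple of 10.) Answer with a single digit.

Partial digits right→left: 1 8 3 5 1 8 7 1 9 6
Double every second digit counting from the check-digit position (so the 1st, 3rd, 5th, ... of the partial from the right).
  doubled (with −9 where >9): 2 6 2 5 9 → sum 24
  kept as-is: 8 5 8 1 6 → sum 28
Total = 24 + 28 = 52.
Check digit = (10 − (52 mod 10)) mod 10 = 8.

8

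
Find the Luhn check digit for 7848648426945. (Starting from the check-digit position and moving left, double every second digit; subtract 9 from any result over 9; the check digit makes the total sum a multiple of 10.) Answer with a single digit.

9

Partial digits right→left: 5 4 9 6 2 4 8 4 6 8 4 8 7
Double every second digit counting from the check-digit position (so the 1st, 3rd, 5th, ... of the partial from the right).
  doubled (with −9 where >9): 1 9 4 7 3 8 5 → sum 37
  kept as-is: 4 6 4 4 8 8 → sum 34
Total = 37 + 34 = 71.
Check digit = (10 − (71 mod 10)) mod 10 = 9.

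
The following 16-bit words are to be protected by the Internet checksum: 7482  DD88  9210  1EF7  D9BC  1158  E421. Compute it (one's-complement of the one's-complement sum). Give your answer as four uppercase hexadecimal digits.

2DB6

One's-complement addition (fold any carry out of bit 15 back into bit 0):
  0x7482 + 0xDD88 = 0x1520A → wrap carry → 0x520B
  0x520B + 0x9210 = 0x0E41B
  0xE41B + 0x1EF7 = 0x10312 → wrap carry → 0x0313
  0x0313 + 0xD9BC = 0x0DCCF
  0xDCCF + 0x1158 = 0x0EE27
  0xEE27 + 0xE421 = 0x1D248 → wrap carry → 0xD249
One's-complement sum = 0xD249.
Checksum = ~0xD249 & 0xFFFF = 0x2DB6.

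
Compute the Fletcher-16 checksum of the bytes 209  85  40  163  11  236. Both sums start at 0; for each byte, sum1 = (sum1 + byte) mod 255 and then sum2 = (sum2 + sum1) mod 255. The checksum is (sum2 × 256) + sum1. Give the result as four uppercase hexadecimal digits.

Running sums (mod 255):
  after byte 0 (209): sum1=209, sum2=209
  after byte 1 (85): sum1=39, sum2=248
  after byte 2 (40): sum1=79, sum2=72
  after byte 3 (163): sum1=242, sum2=59
  after byte 4 (11): sum1=253, sum2=57
  after byte 5 (236): sum1=234, sum2=36
Checksum = sum2·256 + sum1 = 36·256 + 234 = 9450 = 0x24EA.

24EA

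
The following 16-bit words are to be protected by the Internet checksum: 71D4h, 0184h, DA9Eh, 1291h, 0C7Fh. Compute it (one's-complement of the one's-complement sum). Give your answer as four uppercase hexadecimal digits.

92F8

One's-complement addition (fold any carry out of bit 15 back into bit 0):
  0x71D4 + 0x0184 = 0x07358
  0x7358 + 0xDA9E = 0x14DF6 → wrap carry → 0x4DF7
  0x4DF7 + 0x1291 = 0x06088
  0x6088 + 0x0C7F = 0x06D07
One's-complement sum = 0x6D07.
Checksum = ~0x6D07 & 0xFFFF = 0x92F8.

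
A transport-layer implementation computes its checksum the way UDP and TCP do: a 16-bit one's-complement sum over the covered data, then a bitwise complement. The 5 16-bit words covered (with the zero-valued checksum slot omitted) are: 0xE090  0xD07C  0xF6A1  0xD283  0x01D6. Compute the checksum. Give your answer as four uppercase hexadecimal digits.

83F6

One's-complement addition (fold any carry out of bit 15 back into bit 0):
  0xE090 + 0xD07C = 0x1B10C → wrap carry → 0xB10D
  0xB10D + 0xF6A1 = 0x1A7AE → wrap carry → 0xA7AF
  0xA7AF + 0xD283 = 0x17A32 → wrap carry → 0x7A33
  0x7A33 + 0x01D6 = 0x07C09
One's-complement sum = 0x7C09.
Checksum = ~0x7C09 & 0xFFFF = 0x83F6.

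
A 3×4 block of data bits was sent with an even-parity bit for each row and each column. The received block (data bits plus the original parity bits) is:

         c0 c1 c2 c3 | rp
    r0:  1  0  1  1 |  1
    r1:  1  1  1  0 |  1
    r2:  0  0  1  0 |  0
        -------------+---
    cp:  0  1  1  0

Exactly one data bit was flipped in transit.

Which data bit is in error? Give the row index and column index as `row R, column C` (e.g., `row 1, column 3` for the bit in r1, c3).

Recompute each row's even parity and compare to rp:
  r0: data parity 1, sent rp 1 → ok
  r1: data parity 1, sent rp 1 → ok
  r2: data parity 1, sent rp 0 → mismatch
Recompute each column's even parity and compare to cp:
  c0: data parity 0, sent cp 0 → ok
  c1: data parity 1, sent cp 1 → ok
  c2: data parity 1, sent cp 1 → ok
  c3: data parity 1, sent cp 0 → mismatch
Exactly one row (r2) and one column (c3) fail → the flipped bit is at their intersection.

row 2, column 3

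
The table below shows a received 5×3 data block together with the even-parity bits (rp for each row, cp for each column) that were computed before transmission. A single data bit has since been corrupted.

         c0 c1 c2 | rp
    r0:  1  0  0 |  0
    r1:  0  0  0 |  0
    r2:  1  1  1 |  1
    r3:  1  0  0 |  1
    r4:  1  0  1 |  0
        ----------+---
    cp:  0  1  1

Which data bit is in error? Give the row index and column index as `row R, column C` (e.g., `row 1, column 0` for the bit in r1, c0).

row 0, column 2

Recompute each row's even parity and compare to rp:
  r0: data parity 1, sent rp 0 → mismatch
  r1: data parity 0, sent rp 0 → ok
  r2: data parity 1, sent rp 1 → ok
  r3: data parity 1, sent rp 1 → ok
  r4: data parity 0, sent rp 0 → ok
Recompute each column's even parity and compare to cp:
  c0: data parity 0, sent cp 0 → ok
  c1: data parity 1, sent cp 1 → ok
  c2: data parity 0, sent cp 1 → mismatch
Exactly one row (r0) and one column (c2) fail → the flipped bit is at their intersection.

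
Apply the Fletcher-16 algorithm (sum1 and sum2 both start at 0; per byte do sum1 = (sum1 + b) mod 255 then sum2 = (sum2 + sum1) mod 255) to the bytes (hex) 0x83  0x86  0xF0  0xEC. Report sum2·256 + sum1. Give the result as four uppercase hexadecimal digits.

70E7

Running sums (mod 255):
  after byte 0 (0x83): sum1=131, sum2=131
  after byte 1 (0x86): sum1=10, sum2=141
  after byte 2 (0xF0): sum1=250, sum2=136
  after byte 3 (0xEC): sum1=231, sum2=112
Checksum = sum2·256 + sum1 = 112·256 + 231 = 28903 = 0x70E7.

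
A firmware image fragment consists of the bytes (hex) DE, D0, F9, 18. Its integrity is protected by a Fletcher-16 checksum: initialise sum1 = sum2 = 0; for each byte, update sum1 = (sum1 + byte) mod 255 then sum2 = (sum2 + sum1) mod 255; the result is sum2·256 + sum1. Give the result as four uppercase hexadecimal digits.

F9C1

Running sums (mod 255):
  after byte 0 (DE): sum1=222, sum2=222
  after byte 1 (D0): sum1=175, sum2=142
  after byte 2 (F9): sum1=169, sum2=56
  after byte 3 (18): sum1=193, sum2=249
Checksum = sum2·256 + sum1 = 249·256 + 193 = 63937 = 0xF9C1.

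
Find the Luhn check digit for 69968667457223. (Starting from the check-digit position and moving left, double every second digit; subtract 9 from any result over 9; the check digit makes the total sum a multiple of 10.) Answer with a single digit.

Partial digits right→left: 3 2 2 7 5 4 7 6 6 8 6 9 9 6
Double every second digit counting from the check-digit position (so the 1st, 3rd, 5th, ... of the partial from the right).
  doubled (with −9 where >9): 6 4 1 5 3 3 9 → sum 31
  kept as-is: 2 7 4 6 8 9 6 → sum 42
Total = 31 + 42 = 73.
Check digit = (10 − (73 mod 10)) mod 10 = 7.

7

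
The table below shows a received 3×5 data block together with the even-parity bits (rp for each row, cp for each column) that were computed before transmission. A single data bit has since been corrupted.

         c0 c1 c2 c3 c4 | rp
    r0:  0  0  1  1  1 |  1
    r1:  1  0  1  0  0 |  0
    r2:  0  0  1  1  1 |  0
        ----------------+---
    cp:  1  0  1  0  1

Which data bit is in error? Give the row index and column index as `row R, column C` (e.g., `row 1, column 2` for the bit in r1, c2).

Recompute each row's even parity and compare to rp:
  r0: data parity 1, sent rp 1 → ok
  r1: data parity 0, sent rp 0 → ok
  r2: data parity 1, sent rp 0 → mismatch
Recompute each column's even parity and compare to cp:
  c0: data parity 1, sent cp 1 → ok
  c1: data parity 0, sent cp 0 → ok
  c2: data parity 1, sent cp 1 → ok
  c3: data parity 0, sent cp 0 → ok
  c4: data parity 0, sent cp 1 → mismatch
Exactly one row (r2) and one column (c4) fail → the flipped bit is at their intersection.

row 2, column 4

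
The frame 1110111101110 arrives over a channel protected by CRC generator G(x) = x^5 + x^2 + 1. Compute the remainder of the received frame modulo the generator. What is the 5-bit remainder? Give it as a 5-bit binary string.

00000

Modulo-2 division of 1110111101110 by 100101:
  pos 0: 111011 XOR 100101 = 011110
  pos 1: 111101 XOR 100101 = 011000
  pos 2: 110001 XOR 100101 = 010100
  pos 3: 101000 XOR 100101 = 001101
  pos 5: 110111 XOR 100101 = 010010
  pos 6: 100101 XOR 100101 = 000000
Remainder = 00000 (zero — the frame passes the CRC check).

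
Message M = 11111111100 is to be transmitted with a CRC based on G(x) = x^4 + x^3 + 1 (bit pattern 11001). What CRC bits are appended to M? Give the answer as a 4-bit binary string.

Append 4 zeros: 111111111000000. Divide by 11001 (XOR where the leading bit is 1):
  pos 0: 11111 XOR 11001 = 00110
  pos 2: 11011 XOR 11001 = 00010
  pos 5: 10110 XOR 11001 = 01111
  pos 6: 11110 XOR 11001 = 00111
  pos 8: 11100 XOR 11001 = 00101
  pos 10: 10100 XOR 11001 = 01101
Remainder (last 4 bits) = 1101. This is the CRC / FCS.

1101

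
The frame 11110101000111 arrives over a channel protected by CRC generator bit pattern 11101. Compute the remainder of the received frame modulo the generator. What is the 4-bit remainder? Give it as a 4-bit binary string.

Modulo-2 division of 11110101000111 by 11101:
  pos 0: 11110 XOR 11101 = 00011
  pos 3: 11101 XOR 11101 = 00000
Remainder = 0111 (nonzero — an error is detected).

0111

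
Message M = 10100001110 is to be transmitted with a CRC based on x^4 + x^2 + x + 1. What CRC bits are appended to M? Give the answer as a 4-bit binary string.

Append 4 zeros: 101000011100000. Divide by 10111 (XOR where the leading bit is 1):
  pos 0: 10100 XOR 10111 = 00011
  pos 3: 11001 XOR 10111 = 01110
  pos 4: 11101 XOR 10111 = 01010
  pos 5: 10101 XOR 10111 = 00010
  pos 8: 10000 XOR 10111 = 00111
  pos 10: 11100 XOR 10111 = 01011
Remainder (last 4 bits) = 1011. This is the CRC / FCS.

1011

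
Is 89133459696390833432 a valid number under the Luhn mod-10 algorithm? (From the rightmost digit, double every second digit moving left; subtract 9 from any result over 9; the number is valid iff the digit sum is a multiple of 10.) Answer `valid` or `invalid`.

invalid

From the right, keep odd positions and double even positions (subtract 9 from any doubled value over 9):
  doubled (positions 2,4,...): 6 6 7 9 3 3 1 6 2 7 → sum 50
  kept (positions 1,3,...): 2 4 3 0 3 9 9 4 3 9 → sum 46
Total = 96.
96 mod 10 = 6, so the number is invalid.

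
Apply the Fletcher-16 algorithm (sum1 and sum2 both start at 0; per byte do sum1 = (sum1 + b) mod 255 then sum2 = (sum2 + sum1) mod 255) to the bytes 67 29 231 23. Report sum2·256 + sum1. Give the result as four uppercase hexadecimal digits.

4B5F

Running sums (mod 255):
  after byte 0 (67): sum1=67, sum2=67
  after byte 1 (29): sum1=96, sum2=163
  after byte 2 (231): sum1=72, sum2=235
  after byte 3 (23): sum1=95, sum2=75
Checksum = sum2·256 + sum1 = 75·256 + 95 = 19295 = 0x4B5F.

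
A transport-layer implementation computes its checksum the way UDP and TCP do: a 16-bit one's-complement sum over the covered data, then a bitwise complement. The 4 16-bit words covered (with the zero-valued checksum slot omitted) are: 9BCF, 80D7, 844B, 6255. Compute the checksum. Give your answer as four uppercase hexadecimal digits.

One's-complement addition (fold any carry out of bit 15 back into bit 0):
  0x9BCF + 0x80D7 = 0x11CA6 → wrap carry → 0x1CA7
  0x1CA7 + 0x844B = 0x0A0F2
  0xA0F2 + 0x6255 = 0x10347 → wrap carry → 0x0348
One's-complement sum = 0x0348.
Checksum = ~0x0348 & 0xFFFF = 0xFCB7.

FCB7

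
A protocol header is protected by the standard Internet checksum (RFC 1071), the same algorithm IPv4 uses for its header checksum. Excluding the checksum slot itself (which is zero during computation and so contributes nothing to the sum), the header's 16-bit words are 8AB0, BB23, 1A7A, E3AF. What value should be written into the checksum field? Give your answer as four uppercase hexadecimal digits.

One's-complement addition (fold any carry out of bit 15 back into bit 0):
  0x8AB0 + 0xBB23 = 0x145D3 → wrap carry → 0x45D4
  0x45D4 + 0x1A7A = 0x0604E
  0x604E + 0xE3AF = 0x143FD → wrap carry → 0x43FE
One's-complement sum = 0x43FE.
Checksum = ~0x43FE & 0xFFFF = 0xBC01.

BC01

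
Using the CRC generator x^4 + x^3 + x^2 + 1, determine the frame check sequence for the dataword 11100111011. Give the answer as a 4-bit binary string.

Append 4 zeros: 111001110110000. Divide by 11101 (XOR where the leading bit is 1):
  pos 0: 11100 XOR 11101 = 00001
  pos 4: 11110 XOR 11101 = 00011
  pos 7: 11110 XOR 11101 = 00011
  pos 10: 11000 XOR 11101 = 00101
Remainder (last 4 bits) = 0101. This is the CRC / FCS.

0101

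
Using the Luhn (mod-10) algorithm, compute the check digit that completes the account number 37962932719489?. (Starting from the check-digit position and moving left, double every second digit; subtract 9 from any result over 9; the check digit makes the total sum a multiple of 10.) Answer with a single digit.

Partial digits right→left: 9 8 4 9 1 7 2 3 9 2 6 9 7 3
Double every second digit counting from the check-digit position (so the 1st, 3rd, 5th, ... of the partial from the right).
  doubled (with −9 where >9): 9 8 2 4 9 3 5 → sum 40
  kept as-is: 8 9 7 3 2 9 3 → sum 41
Total = 40 + 41 = 81.
Check digit = (10 − (81 mod 10)) mod 10 = 9.

9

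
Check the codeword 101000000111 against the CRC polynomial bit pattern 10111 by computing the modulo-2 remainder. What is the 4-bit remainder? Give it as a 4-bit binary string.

Modulo-2 division of 101000000111 by 10111:
  pos 0: 10100 XOR 10111 = 00011
  pos 3: 11000 XOR 10111 = 01111
  pos 4: 11110 XOR 10111 = 01001
  pos 5: 10011 XOR 10111 = 00100
  pos 7: 10011 XOR 10111 = 00100
Remainder = 0100 (nonzero — an error is detected).

0100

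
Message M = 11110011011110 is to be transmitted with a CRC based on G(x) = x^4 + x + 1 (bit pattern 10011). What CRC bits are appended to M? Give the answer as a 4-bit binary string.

Append 4 zeros: 111100110111100000. Divide by 10011 (XOR where the leading bit is 1):
  pos 0: 11110 XOR 10011 = 01101
  pos 1: 11010 XOR 10011 = 01001
  pos 2: 10011 XOR 10011 = 00000
  pos 7: 10111 XOR 10011 = 00100
  pos 9: 10010 XOR 10011 = 00001
  pos 13: 10000 XOR 10011 = 00011
Remainder (last 4 bits) = 0011. This is the CRC / FCS.

0011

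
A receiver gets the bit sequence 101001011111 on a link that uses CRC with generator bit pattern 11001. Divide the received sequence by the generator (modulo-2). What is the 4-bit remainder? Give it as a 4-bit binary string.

0001

Modulo-2 division of 101001011111 by 11001:
  pos 0: 10100 XOR 11001 = 01101
  pos 1: 11011 XOR 11001 = 00010
  pos 4: 10011 XOR 11001 = 01010
  pos 5: 10101 XOR 11001 = 01100
  pos 6: 11001 XOR 11001 = 00000
Remainder = 0001 (nonzero — an error is detected).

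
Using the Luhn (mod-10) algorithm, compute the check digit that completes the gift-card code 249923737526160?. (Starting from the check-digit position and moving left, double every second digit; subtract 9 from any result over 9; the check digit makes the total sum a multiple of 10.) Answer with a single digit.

1

Partial digits right→left: 0 6 1 6 2 5 7 3 7 3 2 9 9 4 2
Double every second digit counting from the check-digit position (so the 1st, 3rd, 5th, ... of the partial from the right).
  doubled (with −9 where >9): 0 2 4 5 5 4 9 4 → sum 33
  kept as-is: 6 6 5 3 3 9 4 → sum 36
Total = 33 + 36 = 69.
Check digit = (10 − (69 mod 10)) mod 10 = 1.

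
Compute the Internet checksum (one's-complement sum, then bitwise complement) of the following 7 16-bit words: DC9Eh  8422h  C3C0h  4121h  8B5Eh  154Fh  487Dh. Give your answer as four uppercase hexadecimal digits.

One's-complement addition (fold any carry out of bit 15 back into bit 0):
  0xDC9E + 0x8422 = 0x160C0 → wrap carry → 0x60C1
  0x60C1 + 0xC3C0 = 0x12481 → wrap carry → 0x2482
  0x2482 + 0x4121 = 0x065A3
  0x65A3 + 0x8B5E = 0x0F101
  0xF101 + 0x154F = 0x10650 → wrap carry → 0x0651
  0x0651 + 0x487D = 0x04ECE
One's-complement sum = 0x4ECE.
Checksum = ~0x4ECE & 0xFFFF = 0xB131.

B131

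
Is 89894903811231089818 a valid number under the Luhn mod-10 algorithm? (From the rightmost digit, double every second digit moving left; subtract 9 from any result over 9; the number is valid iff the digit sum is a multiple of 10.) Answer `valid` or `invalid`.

From the right, keep odd positions and double even positions (subtract 9 from any doubled value over 9):
  doubled (positions 2,4,...): 2 9 0 6 2 7 0 8 7 7 → sum 48
  kept (positions 1,3,...): 8 8 8 1 2 1 3 9 9 9 → sum 58
Total = 106.
106 mod 10 = 6, so the number is invalid.

invalid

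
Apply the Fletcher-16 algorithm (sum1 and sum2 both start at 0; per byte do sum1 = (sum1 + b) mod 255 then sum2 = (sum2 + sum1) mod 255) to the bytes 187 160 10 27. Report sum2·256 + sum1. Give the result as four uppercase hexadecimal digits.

Running sums (mod 255):
  after byte 0 (187): sum1=187, sum2=187
  after byte 1 (160): sum1=92, sum2=24
  after byte 2 (10): sum1=102, sum2=126
  after byte 3 (27): sum1=129, sum2=0
Checksum = sum2·256 + sum1 = 0·256 + 129 = 129 = 0x0081.

0081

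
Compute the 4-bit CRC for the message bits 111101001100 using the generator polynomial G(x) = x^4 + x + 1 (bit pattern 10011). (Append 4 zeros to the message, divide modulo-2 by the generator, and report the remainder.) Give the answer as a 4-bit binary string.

Append 4 zeros: 1111010011000000. Divide by 10011 (XOR where the leading bit is 1):
  pos 0: 11110 XOR 10011 = 01101
  pos 1: 11011 XOR 10011 = 01000
  pos 2: 10000 XOR 10011 = 00011
  pos 5: 11011 XOR 10011 = 01000
  pos 6: 10000 XOR 10011 = 00011
  pos 9: 11000 XOR 10011 = 01011
  pos 10: 10110 XOR 10011 = 00101
Remainder (last 4 bits) = 1010. This is the CRC / FCS.

1010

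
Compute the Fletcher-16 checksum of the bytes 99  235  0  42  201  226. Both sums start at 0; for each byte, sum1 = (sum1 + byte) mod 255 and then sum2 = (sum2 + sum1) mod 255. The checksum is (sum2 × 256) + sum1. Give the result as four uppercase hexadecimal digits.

Running sums (mod 255):
  after byte 0 (99): sum1=99, sum2=99
  after byte 1 (235): sum1=79, sum2=178
  after byte 2 (0): sum1=79, sum2=2
  after byte 3 (42): sum1=121, sum2=123
  after byte 4 (201): sum1=67, sum2=190
  after byte 5 (226): sum1=38, sum2=228
Checksum = sum2·256 + sum1 = 228·256 + 38 = 58406 = 0xE426.

E426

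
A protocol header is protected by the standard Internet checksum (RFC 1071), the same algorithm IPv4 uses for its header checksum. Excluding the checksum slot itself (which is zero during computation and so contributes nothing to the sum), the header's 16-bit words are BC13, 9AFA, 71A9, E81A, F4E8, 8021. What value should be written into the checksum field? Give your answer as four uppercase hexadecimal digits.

One's-complement addition (fold any carry out of bit 15 back into bit 0):
  0xBC13 + 0x9AFA = 0x1570D → wrap carry → 0x570E
  0x570E + 0x71A9 = 0x0C8B7
  0xC8B7 + 0xE81A = 0x1B0D1 → wrap carry → 0xB0D2
  0xB0D2 + 0xF4E8 = 0x1A5BA → wrap carry → 0xA5BB
  0xA5BB + 0x8021 = 0x125DC → wrap carry → 0x25DD
One's-complement sum = 0x25DD.
Checksum = ~0x25DD & 0xFFFF = 0xDA22.

DA22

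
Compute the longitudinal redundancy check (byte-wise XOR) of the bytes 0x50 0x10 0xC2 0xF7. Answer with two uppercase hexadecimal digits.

75

XOR the bytes together:
  start with 0x50
  0x50 ⊕ 0x10 = 0x40
  0x40 ⊕ 0xC2 = 0x82
  0x82 ⊕ 0xF7 = 0x75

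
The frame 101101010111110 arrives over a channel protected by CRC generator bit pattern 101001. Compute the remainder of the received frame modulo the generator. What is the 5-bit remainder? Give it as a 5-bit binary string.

10101

Modulo-2 division of 101101010111110 by 101001:
  pos 0: 101101 XOR 101001 = 000100
  pos 3: 100010 XOR 101001 = 001011
  pos 5: 101111 XOR 101001 = 000110
  pos 8: 110111 XOR 101001 = 011110
  pos 9: 111100 XOR 101001 = 010101
Remainder = 10101 (nonzero — an error is detected).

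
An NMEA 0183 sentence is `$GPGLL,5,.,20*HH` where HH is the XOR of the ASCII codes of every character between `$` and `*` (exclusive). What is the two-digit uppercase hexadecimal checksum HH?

XOR the ASCII codes of the payload characters:
  'G' = 0x47 → acc = 0x47
  'P' = 0x50 → acc = 0x17
  'G' = 0x47 → acc = 0x50
  'L' = 0x4C → acc = 0x1C
  'L' = 0x4C → acc = 0x50
  ',' = 0x2C → acc = 0x7C
  '5' = 0x35 → acc = 0x49
  ',' = 0x2C → acc = 0x65
  '.' = 0x2E → acc = 0x4B
  ',' = 0x2C → acc = 0x67
  '2' = 0x32 → acc = 0x55
  '0' = 0x30 → acc = 0x65
Checksum = 0x65.

65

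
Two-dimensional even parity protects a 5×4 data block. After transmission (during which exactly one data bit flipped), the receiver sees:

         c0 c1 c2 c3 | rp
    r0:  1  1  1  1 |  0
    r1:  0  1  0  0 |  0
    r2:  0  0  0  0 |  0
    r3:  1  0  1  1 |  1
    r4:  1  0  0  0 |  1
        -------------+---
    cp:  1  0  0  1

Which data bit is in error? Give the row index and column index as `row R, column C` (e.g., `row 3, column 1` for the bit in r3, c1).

row 1, column 3

Recompute each row's even parity and compare to rp:
  r0: data parity 0, sent rp 0 → ok
  r1: data parity 1, sent rp 0 → mismatch
  r2: data parity 0, sent rp 0 → ok
  r3: data parity 1, sent rp 1 → ok
  r4: data parity 1, sent rp 1 → ok
Recompute each column's even parity and compare to cp:
  c0: data parity 1, sent cp 1 → ok
  c1: data parity 0, sent cp 0 → ok
  c2: data parity 0, sent cp 0 → ok
  c3: data parity 0, sent cp 1 → mismatch
Exactly one row (r1) and one column (c3) fail → the flipped bit is at their intersection.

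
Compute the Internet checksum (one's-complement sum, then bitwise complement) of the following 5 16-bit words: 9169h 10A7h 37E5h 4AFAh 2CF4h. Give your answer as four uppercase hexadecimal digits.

AE1B

One's-complement addition (fold any carry out of bit 15 back into bit 0):
  0x9169 + 0x10A7 = 0x0A210
  0xA210 + 0x37E5 = 0x0D9F5
  0xD9F5 + 0x4AFA = 0x124EF → wrap carry → 0x24F0
  0x24F0 + 0x2CF4 = 0x051E4
One's-complement sum = 0x51E4.
Checksum = ~0x51E4 & 0xFFFF = 0xAE1B.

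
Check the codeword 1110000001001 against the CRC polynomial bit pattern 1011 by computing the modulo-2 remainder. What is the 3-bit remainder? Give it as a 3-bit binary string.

000

Modulo-2 division of 1110000001001 by 1011:
  pos 0: 1110 XOR 1011 = 0101
  pos 1: 1010 XOR 1011 = 0001
  pos 4: 1000 XOR 1011 = 0011
  pos 6: 1101 XOR 1011 = 0110
  pos 7: 1100 XOR 1011 = 0111
  pos 8: 1110 XOR 1011 = 0101
  pos 9: 1011 XOR 1011 = 0000
Remainder = 000 (zero — the frame passes the CRC check).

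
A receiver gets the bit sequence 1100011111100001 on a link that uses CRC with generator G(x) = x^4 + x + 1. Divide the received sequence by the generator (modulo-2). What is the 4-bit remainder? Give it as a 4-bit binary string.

0000

Modulo-2 division of 1100011111100001 by 10011:
  pos 0: 11000 XOR 10011 = 01011
  pos 1: 10111 XOR 10011 = 00100
  pos 3: 10011 XOR 10011 = 00000
  pos 8: 11100 XOR 10011 = 01111
  pos 9: 11110 XOR 10011 = 01101
  pos 10: 11010 XOR 10011 = 01001
  pos 11: 10011 XOR 10011 = 00000
Remainder = 0000 (zero — the frame passes the CRC check).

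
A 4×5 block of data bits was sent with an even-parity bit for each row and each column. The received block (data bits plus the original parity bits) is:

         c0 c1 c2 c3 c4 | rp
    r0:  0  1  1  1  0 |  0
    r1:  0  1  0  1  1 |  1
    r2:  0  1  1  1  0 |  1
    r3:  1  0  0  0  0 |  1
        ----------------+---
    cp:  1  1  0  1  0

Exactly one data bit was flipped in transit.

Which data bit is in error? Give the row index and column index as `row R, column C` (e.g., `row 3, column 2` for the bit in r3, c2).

Recompute each row's even parity and compare to rp:
  r0: data parity 1, sent rp 0 → mismatch
  r1: data parity 1, sent rp 1 → ok
  r2: data parity 1, sent rp 1 → ok
  r3: data parity 1, sent rp 1 → ok
Recompute each column's even parity and compare to cp:
  c0: data parity 1, sent cp 1 → ok
  c1: data parity 1, sent cp 1 → ok
  c2: data parity 0, sent cp 0 → ok
  c3: data parity 1, sent cp 1 → ok
  c4: data parity 1, sent cp 0 → mismatch
Exactly one row (r0) and one column (c4) fail → the flipped bit is at their intersection.

row 0, column 4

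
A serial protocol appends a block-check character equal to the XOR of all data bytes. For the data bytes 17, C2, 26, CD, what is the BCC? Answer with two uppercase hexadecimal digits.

3E

XOR the bytes together:
  start with 0x17
  0x17 ⊕ 0xC2 = 0xD5
  0xD5 ⊕ 0x26 = 0xF3
  0xF3 ⊕ 0xCD = 0x3E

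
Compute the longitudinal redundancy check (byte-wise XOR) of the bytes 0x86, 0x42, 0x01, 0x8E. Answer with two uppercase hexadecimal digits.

XOR the bytes together:
  start with 0x86
  0x86 ⊕ 0x42 = 0xC4
  0xC4 ⊕ 0x01 = 0xC5
  0xC5 ⊕ 0x8E = 0x4B

4B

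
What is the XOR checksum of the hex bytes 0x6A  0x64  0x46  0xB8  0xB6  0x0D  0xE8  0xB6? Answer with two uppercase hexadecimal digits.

XOR the bytes together:
  start with 0x6A
  0x6A ⊕ 0x64 = 0x0E
  0x0E ⊕ 0x46 = 0x48
  0x48 ⊕ 0xB8 = 0xF0
  0xF0 ⊕ 0xB6 = 0x46
  0x46 ⊕ 0x0D = 0x4B
  0x4B ⊕ 0xE8 = 0xA3
  0xA3 ⊕ 0xB6 = 0x15

15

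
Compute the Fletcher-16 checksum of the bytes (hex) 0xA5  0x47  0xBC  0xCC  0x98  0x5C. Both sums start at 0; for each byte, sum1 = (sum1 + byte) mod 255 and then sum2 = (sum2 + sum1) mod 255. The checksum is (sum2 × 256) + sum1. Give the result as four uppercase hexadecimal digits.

2D6B

Running sums (mod 255):
  after byte 0 (0xA5): sum1=165, sum2=165
  after byte 1 (0x47): sum1=236, sum2=146
  after byte 2 (0xBC): sum1=169, sum2=60
  after byte 3 (0xCC): sum1=118, sum2=178
  after byte 4 (0x98): sum1=15, sum2=193
  after byte 5 (0x5C): sum1=107, sum2=45
Checksum = sum2·256 + sum1 = 45·256 + 107 = 11627 = 0x2D6B.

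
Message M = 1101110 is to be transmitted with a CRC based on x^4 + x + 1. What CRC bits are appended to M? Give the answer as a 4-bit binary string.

1100

Append 4 zeros: 11011100000. Divide by 10011 (XOR where the leading bit is 1):
  pos 0: 11011 XOR 10011 = 01000
  pos 1: 10001 XOR 10011 = 00010
  pos 4: 10000 XOR 10011 = 00011
Remainder (last 4 bits) = 1100. This is the CRC / FCS.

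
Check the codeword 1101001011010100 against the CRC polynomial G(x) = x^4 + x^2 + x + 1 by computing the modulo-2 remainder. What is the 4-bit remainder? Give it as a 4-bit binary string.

0000

Modulo-2 division of 1101001011010100 by 10111:
  pos 0: 11010 XOR 10111 = 01101
  pos 1: 11010 XOR 10111 = 01101
  pos 2: 11011 XOR 10111 = 01100
  pos 3: 11000 XOR 10111 = 01111
  pos 4: 11111 XOR 10111 = 01000
  pos 5: 10001 XOR 10111 = 00110
  pos 7: 11001 XOR 10111 = 01110
  pos 8: 11100 XOR 10111 = 01011
  pos 9: 10111 XOR 10111 = 00000
Remainder = 0000 (zero — the frame passes the CRC check).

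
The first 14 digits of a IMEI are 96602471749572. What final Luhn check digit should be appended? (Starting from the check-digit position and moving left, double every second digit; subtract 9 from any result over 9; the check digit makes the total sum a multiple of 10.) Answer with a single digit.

7

Partial digits right→left: 2 7 5 9 4 7 1 7 4 2 0 6 6 9
Double every second digit counting from the check-digit position (so the 1st, 3rd, 5th, ... of the partial from the right).
  doubled (with −9 where >9): 4 1 8 2 8 0 3 → sum 26
  kept as-is: 7 9 7 7 2 6 9 → sum 47
Total = 26 + 47 = 73.
Check digit = (10 − (73 mod 10)) mod 10 = 7.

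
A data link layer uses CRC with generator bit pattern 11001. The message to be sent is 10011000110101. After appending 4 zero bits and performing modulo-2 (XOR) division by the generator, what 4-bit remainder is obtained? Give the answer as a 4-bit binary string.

0011

Append 4 zeros: 100110001101010000. Divide by 11001 (XOR where the leading bit is 1):
  pos 0: 10011 XOR 11001 = 01010
  pos 1: 10100 XOR 11001 = 01101
  pos 2: 11010 XOR 11001 = 00011
  pos 5: 11011 XOR 11001 = 00010
  pos 8: 10010 XOR 11001 = 01011
  pos 9: 10111 XOR 11001 = 01110
  pos 10: 11100 XOR 11001 = 00101
  pos 12: 10100 XOR 11001 = 01101
  pos 13: 11010 XOR 11001 = 00011
Remainder (last 4 bits) = 0011. This is the CRC / FCS.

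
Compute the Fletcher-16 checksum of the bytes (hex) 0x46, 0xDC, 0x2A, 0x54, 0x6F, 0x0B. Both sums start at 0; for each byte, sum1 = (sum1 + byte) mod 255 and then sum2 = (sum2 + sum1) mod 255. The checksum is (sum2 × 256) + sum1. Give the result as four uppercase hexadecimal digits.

851C

Running sums (mod 255):
  after byte 0 (0x46): sum1=70, sum2=70
  after byte 1 (0xDC): sum1=35, sum2=105
  after byte 2 (0x2A): sum1=77, sum2=182
  after byte 3 (0x54): sum1=161, sum2=88
  after byte 4 (0x6F): sum1=17, sum2=105
  after byte 5 (0x0B): sum1=28, sum2=133
Checksum = sum2·256 + sum1 = 133·256 + 28 = 34076 = 0x851C.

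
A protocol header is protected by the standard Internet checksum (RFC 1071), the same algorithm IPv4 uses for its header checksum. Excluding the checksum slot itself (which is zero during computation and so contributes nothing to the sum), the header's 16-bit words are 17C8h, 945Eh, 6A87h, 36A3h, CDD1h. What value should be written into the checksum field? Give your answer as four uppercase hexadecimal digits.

One's-complement addition (fold any carry out of bit 15 back into bit 0):
  0x17C8 + 0x945E = 0x0AC26
  0xAC26 + 0x6A87 = 0x116AD → wrap carry → 0x16AE
  0x16AE + 0x36A3 = 0x04D51
  0x4D51 + 0xCDD1 = 0x11B22 → wrap carry → 0x1B23
One's-complement sum = 0x1B23.
Checksum = ~0x1B23 & 0xFFFF = 0xE4DC.

E4DC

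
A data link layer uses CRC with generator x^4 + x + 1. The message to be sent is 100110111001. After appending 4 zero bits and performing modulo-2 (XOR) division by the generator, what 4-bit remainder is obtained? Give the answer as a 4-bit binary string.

Append 4 zeros: 1001101110010000. Divide by 10011 (XOR where the leading bit is 1):
  pos 0: 10011 XOR 10011 = 00000
  pos 6: 11100 XOR 10011 = 01111
  pos 7: 11111 XOR 10011 = 01100
  pos 8: 11000 XOR 10011 = 01011
  pos 9: 10110 XOR 10011 = 00101
  pos 11: 10100 XOR 10011 = 00111
Remainder (last 4 bits) = 0111. This is the CRC / FCS.

0111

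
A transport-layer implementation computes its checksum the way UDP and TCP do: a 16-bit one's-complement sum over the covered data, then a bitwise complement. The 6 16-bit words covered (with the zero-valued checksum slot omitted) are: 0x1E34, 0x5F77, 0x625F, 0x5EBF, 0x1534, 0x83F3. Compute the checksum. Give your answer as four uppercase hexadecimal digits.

280E

One's-complement addition (fold any carry out of bit 15 back into bit 0):
  0x1E34 + 0x5F77 = 0x07DAB
  0x7DAB + 0x625F = 0x0E00A
  0xE00A + 0x5EBF = 0x13EC9 → wrap carry → 0x3ECA
  0x3ECA + 0x1534 = 0x053FE
  0x53FE + 0x83F3 = 0x0D7F1
One's-complement sum = 0xD7F1.
Checksum = ~0xD7F1 & 0xFFFF = 0x280E.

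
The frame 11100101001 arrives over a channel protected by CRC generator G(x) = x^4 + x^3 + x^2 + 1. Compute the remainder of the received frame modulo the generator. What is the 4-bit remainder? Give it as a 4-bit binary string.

0000

Modulo-2 division of 11100101001 by 11101:
  pos 0: 11100 XOR 11101 = 00001
  pos 4: 11010 XOR 11101 = 00111
  pos 6: 11101 XOR 11101 = 00000
Remainder = 0000 (zero — the frame passes the CRC check).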